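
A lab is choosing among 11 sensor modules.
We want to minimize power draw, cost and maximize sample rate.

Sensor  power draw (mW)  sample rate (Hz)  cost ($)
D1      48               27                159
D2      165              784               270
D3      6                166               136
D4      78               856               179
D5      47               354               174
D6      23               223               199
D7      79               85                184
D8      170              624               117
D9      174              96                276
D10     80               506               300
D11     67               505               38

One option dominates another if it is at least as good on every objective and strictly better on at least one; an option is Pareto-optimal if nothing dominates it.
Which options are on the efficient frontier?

D3, D4, D5, D6, D8, D11

D1: dominated by D3 (power draw 6≤48, sample rate 166≥27, cost 136≤159).
D2: dominated by D4 (power draw 78≤165, sample rate 856≥784, cost 179≤270).
D3: not dominated (best power draw).
D4: not dominated (best sample rate).
D5: not dominated.
D6: not dominated.
D7: dominated by D3 (power draw 6≤79, sample rate 166≥85, cost 136≤184).
D8: not dominated.
D9: dominated by D2 (power draw 165≤174, sample rate 784≥96, cost 270≤276).
D10: dominated by D4 (power draw 78≤80, sample rate 856≥506, cost 179≤300).
D11: not dominated (best cost).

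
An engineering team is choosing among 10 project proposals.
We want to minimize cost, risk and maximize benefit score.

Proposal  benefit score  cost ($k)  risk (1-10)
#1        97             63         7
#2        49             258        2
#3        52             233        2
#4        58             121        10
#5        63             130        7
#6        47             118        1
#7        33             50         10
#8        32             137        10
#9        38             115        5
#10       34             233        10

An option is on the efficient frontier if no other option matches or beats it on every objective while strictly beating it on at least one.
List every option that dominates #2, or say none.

#3: benefit score 52≥49, cost 233≤258, risk 2≤2 — dominates #2.
Others (#1, #4, #5, #6, #7, #8, #9, #10) are each worse than #2 on at least one objective.

#3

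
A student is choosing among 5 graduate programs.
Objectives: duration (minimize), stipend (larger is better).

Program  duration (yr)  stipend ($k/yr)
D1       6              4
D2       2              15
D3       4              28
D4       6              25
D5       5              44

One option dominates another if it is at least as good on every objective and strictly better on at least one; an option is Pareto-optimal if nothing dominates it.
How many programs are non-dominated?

3

D1: dominated by D2 (duration 2≤6, stipend 15≥4).
D2: not dominated (best duration).
D3: not dominated.
D4: dominated by D3 (duration 4≤6, stipend 28≥25).
D5: not dominated (best stipend).
Pareto-optimal: D2, D3, D5 → 3.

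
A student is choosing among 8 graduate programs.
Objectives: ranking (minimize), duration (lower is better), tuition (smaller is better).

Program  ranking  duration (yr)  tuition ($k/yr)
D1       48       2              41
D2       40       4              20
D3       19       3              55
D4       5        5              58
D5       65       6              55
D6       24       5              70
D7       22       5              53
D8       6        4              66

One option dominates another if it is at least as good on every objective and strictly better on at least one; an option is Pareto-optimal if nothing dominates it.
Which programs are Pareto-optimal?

D1, D2, D3, D4, D7, D8

D1: not dominated (best duration).
D2: not dominated (best tuition).
D3: not dominated.
D4: not dominated (best ranking).
D5: dominated by D1 (ranking 48≤65, duration 2≤6, tuition 41≤55).
D6: dominated by D3 (ranking 19≤24, duration 3≤5, tuition 55≤70).
D7: not dominated.
D8: not dominated.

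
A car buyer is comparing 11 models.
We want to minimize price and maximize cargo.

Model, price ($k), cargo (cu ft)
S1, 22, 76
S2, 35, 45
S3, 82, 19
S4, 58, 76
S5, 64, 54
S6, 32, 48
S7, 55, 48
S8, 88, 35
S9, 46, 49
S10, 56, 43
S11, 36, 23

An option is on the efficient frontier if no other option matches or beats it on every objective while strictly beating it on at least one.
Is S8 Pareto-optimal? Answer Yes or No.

No

S1 vs S8: price 22≤88, cargo 76≥35 — S1 is at least as good on every objective and strictly better on at least one, so S1 dominates S8.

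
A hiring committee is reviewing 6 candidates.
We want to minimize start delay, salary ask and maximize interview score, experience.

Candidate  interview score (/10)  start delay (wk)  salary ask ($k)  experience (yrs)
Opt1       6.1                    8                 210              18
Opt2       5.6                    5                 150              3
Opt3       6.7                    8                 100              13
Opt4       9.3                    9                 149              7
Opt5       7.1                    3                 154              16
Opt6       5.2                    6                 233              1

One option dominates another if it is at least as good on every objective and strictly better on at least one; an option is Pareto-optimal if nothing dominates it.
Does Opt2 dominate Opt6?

Opt2 vs Opt6: interview score 5.6≥5.2, start delay 5≤6, salary ask 150≤233, experience 3≥1 — Opt2 is at least as good on every objective with at least one strict improvement.

Yes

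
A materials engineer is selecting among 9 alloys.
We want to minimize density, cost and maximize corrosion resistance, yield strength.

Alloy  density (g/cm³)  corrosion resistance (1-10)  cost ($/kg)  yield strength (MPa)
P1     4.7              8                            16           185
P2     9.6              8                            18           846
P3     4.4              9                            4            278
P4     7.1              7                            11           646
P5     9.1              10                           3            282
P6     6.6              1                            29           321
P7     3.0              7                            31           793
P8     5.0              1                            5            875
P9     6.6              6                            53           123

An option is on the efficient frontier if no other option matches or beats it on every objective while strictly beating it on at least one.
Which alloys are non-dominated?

P2, P3, P4, P5, P7, P8

P1: dominated by P3 (density 4.4≤4.7, corrosion resistance 9≥8, cost 4≤16, yield strength 278≥185).
P2: not dominated.
P3: not dominated.
P4: not dominated.
P5: not dominated (best corrosion resistance).
P6: dominated by P8 (density 5.0≤6.6, corrosion resistance 1≥1, cost 5≤29, yield strength 875≥321).
P7: not dominated (best density).
P8: not dominated (best yield strength).
P9: dominated by P1 (density 4.7≤6.6, corrosion resistance 8≥6, cost 16≤53, yield strength 185≥123).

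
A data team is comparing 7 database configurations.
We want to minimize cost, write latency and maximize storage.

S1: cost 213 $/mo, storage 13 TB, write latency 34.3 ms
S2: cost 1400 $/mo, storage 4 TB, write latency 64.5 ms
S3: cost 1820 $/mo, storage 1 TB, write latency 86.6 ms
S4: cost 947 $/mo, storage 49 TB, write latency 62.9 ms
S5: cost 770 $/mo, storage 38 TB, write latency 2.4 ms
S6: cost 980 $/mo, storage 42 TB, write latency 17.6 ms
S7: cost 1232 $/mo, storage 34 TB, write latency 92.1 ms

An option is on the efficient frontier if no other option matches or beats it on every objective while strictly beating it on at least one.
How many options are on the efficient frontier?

S1: not dominated (best cost).
S2: dominated by S1 (cost 213≤1400, storage 13≥4, write latency 34.3≤64.5).
S3: dominated by S1 (cost 213≤1820, storage 13≥1, write latency 34.3≤86.6).
S4: not dominated (best storage).
S5: not dominated (best write latency).
S6: not dominated.
S7: dominated by S4 (cost 947≤1232, storage 49≥34, write latency 62.9≤92.1).
Pareto-optimal: S1, S4, S5, S6 → 4.

4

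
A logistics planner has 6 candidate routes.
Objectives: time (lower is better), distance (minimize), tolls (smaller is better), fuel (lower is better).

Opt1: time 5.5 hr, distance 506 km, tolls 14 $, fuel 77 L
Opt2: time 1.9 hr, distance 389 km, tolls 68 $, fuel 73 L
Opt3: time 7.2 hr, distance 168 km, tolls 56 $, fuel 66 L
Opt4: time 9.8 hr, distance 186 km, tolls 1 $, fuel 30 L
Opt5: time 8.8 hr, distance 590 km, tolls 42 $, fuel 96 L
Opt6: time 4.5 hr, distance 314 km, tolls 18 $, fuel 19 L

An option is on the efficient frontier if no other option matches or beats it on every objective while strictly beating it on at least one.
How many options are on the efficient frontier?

Opt1: not dominated.
Opt2: not dominated (best time).
Opt3: not dominated (best distance).
Opt4: not dominated (best tolls).
Opt5: dominated by Opt1 (time 5.5≤8.8, distance 506≤590, tolls 14≤42, fuel 77≤96).
Opt6: not dominated (best fuel).
Pareto-optimal: Opt1, Opt2, Opt3, Opt4, Opt6 → 5.

5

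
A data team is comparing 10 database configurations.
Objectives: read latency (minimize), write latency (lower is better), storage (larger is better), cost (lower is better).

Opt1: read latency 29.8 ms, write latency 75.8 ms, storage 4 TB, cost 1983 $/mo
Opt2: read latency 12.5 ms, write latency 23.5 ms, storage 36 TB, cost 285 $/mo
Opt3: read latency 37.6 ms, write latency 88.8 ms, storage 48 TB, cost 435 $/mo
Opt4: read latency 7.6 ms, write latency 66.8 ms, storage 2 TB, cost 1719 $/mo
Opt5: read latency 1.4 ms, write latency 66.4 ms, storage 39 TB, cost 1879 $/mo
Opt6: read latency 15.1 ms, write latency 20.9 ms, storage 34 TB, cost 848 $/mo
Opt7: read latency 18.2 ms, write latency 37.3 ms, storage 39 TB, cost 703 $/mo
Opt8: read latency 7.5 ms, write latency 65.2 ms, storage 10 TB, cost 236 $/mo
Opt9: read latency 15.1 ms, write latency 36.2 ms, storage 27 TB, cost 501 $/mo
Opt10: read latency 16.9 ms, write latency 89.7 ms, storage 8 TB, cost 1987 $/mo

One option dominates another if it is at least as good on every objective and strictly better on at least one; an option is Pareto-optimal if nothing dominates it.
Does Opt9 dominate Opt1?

Yes

Opt9 vs Opt1: read latency 15.1≤29.8, write latency 36.2≤75.8, storage 27≥4, cost 501≤1983 — Opt9 is at least as good on every objective with at least one strict improvement.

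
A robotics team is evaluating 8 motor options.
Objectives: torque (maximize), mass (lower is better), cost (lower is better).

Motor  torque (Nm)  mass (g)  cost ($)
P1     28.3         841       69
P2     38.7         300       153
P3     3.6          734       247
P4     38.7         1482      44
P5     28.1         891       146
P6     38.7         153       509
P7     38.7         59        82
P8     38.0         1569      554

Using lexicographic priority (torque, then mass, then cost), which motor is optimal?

First maximize torque: best is 38.7, kept {P2, P4, P6, P7}.
Then minimize mass: best is 59, kept {P7}.

P7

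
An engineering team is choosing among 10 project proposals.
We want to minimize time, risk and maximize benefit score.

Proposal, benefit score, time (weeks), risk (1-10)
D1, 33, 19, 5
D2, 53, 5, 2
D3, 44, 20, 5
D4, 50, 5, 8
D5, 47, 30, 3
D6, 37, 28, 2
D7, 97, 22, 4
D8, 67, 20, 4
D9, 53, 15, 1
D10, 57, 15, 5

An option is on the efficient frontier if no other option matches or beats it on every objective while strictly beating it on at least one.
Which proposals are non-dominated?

D1: dominated by D2 (benefit score 53≥33, time 5≤19, risk 2≤5).
D2: not dominated.
D3: dominated by D2 (benefit score 53≥44, time 5≤20, risk 2≤5).
D4: dominated by D2 (benefit score 53≥50, time 5≤5, risk 2≤8).
D5: dominated by D2 (benefit score 53≥47, time 5≤30, risk 2≤3).
D6: dominated by D2 (benefit score 53≥37, time 5≤28, risk 2≤2).
D7: not dominated (best benefit score).
D8: not dominated.
D9: not dominated (best risk).
D10: not dominated.

D2, D7, D8, D9, D10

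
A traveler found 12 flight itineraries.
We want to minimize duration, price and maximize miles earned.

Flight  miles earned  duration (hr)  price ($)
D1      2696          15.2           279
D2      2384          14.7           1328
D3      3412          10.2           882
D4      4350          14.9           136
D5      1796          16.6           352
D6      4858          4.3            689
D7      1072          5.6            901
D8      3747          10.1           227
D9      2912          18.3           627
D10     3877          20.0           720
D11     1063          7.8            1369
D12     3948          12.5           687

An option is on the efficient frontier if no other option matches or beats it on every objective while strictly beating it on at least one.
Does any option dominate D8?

No

D1: worse on miles earned (2696 vs 3747).
D2: worse on miles earned (2384 vs 3747).
D3: worse on miles earned (3412 vs 3747).
D4: worse on duration (14.9 vs 10.1).
D5: worse on miles earned (1796 vs 3747).
D6: worse on price (689 vs 227).
D7: worse on miles earned (1072 vs 3747).
D9: worse on miles earned (2912 vs 3747).
D10: worse on duration (20.0 vs 10.1).
D11: worse on miles earned (1063 vs 3747).
D12: worse on duration (12.5 vs 10.1).
No option is at least as good as D8 on every objective and strictly better on one.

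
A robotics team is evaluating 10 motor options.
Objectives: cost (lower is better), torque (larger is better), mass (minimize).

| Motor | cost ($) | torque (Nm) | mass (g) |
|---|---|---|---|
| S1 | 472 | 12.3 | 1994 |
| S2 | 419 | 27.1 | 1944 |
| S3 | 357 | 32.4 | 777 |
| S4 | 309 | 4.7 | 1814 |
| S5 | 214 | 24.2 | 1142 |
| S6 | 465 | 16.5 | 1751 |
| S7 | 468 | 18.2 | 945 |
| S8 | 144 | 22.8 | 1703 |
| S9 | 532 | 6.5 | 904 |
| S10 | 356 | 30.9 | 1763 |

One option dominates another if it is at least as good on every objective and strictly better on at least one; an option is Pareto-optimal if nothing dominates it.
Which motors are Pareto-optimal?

S3, S5, S8, S10

S1: dominated by S2 (cost 419≤472, torque 27.1≥12.3, mass 1944≤1994).
S2: dominated by S3 (cost 357≤419, torque 32.4≥27.1, mass 777≤1944).
S3: not dominated (best torque).
S4: dominated by S5 (cost 214≤309, torque 24.2≥4.7, mass 1142≤1814).
S5: not dominated.
S6: dominated by S3 (cost 357≤465, torque 32.4≥16.5, mass 777≤1751).
S7: dominated by S3 (cost 357≤468, torque 32.4≥18.2, mass 777≤945).
S8: not dominated (best cost).
S9: dominated by S3 (cost 357≤532, torque 32.4≥6.5, mass 777≤904).
S10: not dominated.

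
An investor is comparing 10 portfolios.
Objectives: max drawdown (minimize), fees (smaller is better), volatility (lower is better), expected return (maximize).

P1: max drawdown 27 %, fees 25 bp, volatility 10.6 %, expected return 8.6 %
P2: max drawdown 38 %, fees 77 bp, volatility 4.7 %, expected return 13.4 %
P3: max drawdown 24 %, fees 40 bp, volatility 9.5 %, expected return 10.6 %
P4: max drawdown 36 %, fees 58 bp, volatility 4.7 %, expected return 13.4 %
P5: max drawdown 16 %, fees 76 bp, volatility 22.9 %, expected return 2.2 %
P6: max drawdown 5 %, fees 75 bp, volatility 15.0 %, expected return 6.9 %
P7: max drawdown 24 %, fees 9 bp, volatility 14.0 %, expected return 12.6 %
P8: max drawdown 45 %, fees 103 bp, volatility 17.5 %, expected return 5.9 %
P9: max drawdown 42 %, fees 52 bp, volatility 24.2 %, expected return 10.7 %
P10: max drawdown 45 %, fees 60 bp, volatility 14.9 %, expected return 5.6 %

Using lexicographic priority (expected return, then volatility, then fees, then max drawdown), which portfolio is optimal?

First maximize expected return: best is 13.4, kept {P2, P4}.
Then minimize volatility: best is 4.7, kept {P2, P4}.
Then minimize fees: best is 58, kept {P4}.

P4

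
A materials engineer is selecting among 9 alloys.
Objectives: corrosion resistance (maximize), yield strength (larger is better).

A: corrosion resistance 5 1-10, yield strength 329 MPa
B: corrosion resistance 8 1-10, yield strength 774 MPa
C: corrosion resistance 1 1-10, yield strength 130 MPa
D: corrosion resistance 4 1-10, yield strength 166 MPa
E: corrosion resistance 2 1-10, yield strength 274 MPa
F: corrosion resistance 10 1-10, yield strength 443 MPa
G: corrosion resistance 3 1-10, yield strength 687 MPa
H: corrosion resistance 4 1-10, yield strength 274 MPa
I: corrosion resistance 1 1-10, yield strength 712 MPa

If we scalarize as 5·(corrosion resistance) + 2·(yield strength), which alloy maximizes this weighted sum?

B

A: 5·5 + 2·329 = 683
B: 5·8 + 2·774 = 1588
C: 5·1 + 2·130 = 265
D: 5·4 + 2·166 = 352
E: 5·2 + 2·274 = 558
F: 5·10 + 2·443 = 936
G: 5·3 + 2·687 = 1389
H: 5·4 + 2·274 = 568
I: 5·1 + 2·712 = 1429
Highest: B at 1588.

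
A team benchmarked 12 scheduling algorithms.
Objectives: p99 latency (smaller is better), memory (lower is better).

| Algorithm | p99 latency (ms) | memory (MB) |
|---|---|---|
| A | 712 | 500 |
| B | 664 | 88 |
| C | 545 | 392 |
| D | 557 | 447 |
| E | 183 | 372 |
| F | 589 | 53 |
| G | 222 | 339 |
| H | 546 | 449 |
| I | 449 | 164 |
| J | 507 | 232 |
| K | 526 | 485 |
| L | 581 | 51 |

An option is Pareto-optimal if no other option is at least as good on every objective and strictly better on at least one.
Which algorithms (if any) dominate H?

C, E, G, I, J

C: p99 latency 545≤546, memory 392≤449 — dominates H.
E: p99 latency 183≤546, memory 372≤449 — dominates H.
G: p99 latency 222≤546, memory 339≤449 — dominates H.
I: p99 latency 449≤546, memory 164≤449 — dominates H.
J: p99 latency 507≤546, memory 232≤449 — dominates H.
Others (A, B, D, F, K, L) are each worse than H on at least one objective.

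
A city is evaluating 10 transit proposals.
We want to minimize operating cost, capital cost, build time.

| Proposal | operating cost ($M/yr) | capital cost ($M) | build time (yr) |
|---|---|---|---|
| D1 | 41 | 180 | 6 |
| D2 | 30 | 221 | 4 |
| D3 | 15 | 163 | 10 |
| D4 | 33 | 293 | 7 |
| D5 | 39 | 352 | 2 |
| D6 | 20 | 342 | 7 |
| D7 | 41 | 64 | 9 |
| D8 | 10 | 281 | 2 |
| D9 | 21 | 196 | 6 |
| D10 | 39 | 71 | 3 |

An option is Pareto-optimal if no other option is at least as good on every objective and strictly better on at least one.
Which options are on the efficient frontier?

D2, D3, D7, D8, D9, D10

D1: dominated by D10 (operating cost 39≤41, capital cost 71≤180, build time 3≤6).
D2: not dominated.
D3: not dominated.
D4: dominated by D2 (operating cost 30≤33, capital cost 221≤293, build time 4≤7).
D5: dominated by D8 (operating cost 10≤39, capital cost 281≤352, build time 2≤2).
D6: dominated by D8 (operating cost 10≤20, capital cost 281≤342, build time 2≤7).
D7: not dominated (best capital cost).
D8: not dominated (best operating cost).
D9: not dominated.
D10: not dominated.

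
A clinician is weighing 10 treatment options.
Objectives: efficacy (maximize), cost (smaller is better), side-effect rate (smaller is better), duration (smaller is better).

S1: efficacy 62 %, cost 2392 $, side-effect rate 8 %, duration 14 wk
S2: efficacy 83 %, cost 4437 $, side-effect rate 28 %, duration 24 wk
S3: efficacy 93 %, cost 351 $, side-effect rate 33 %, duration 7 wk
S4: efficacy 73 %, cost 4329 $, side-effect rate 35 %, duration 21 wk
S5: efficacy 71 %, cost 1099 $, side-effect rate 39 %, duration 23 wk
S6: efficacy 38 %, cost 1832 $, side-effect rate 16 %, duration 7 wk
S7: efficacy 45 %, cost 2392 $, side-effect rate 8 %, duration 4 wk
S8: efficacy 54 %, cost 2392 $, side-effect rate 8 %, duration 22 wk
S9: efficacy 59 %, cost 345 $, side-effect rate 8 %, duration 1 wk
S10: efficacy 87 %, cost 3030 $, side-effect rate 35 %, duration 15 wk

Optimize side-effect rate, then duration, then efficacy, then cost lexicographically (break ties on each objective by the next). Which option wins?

S9

First minimize side-effect rate: best is 8, kept {S1, S7, S8, S9}.
Then minimize duration: best is 1, kept {S9}.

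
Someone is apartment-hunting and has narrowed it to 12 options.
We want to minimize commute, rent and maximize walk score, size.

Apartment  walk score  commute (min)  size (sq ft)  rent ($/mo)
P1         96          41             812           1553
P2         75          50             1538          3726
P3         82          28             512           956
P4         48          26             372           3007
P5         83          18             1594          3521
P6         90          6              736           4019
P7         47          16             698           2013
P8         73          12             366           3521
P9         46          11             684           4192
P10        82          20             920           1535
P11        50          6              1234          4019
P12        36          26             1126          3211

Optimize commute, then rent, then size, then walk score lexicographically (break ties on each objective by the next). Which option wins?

P11

First minimize commute: best is 6, kept {P6, P11}.
Then minimize rent: best is 4019, kept {P6, P11}.
Then maximize size: best is 1234, kept {P11}.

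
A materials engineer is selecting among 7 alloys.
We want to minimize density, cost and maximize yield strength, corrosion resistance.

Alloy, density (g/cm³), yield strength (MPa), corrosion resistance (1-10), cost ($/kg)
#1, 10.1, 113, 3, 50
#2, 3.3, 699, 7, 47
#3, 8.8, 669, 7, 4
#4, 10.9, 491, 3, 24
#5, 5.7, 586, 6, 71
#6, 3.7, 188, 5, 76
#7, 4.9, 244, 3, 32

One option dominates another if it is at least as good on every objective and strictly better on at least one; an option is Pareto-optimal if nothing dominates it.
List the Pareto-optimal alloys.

#2, #3, #7

#1: dominated by #2 (density 3.3≤10.1, yield strength 699≥113, corrosion resistance 7≥3, cost 47≤50).
#2: not dominated (best density).
#3: not dominated (best cost).
#4: dominated by #3 (density 8.8≤10.9, yield strength 669≥491, corrosion resistance 7≥3, cost 4≤24).
#5: dominated by #2 (density 3.3≤5.7, yield strength 699≥586, corrosion resistance 7≥6, cost 47≤71).
#6: dominated by #2 (density 3.3≤3.7, yield strength 699≥188, corrosion resistance 7≥5, cost 47≤76).
#7: not dominated.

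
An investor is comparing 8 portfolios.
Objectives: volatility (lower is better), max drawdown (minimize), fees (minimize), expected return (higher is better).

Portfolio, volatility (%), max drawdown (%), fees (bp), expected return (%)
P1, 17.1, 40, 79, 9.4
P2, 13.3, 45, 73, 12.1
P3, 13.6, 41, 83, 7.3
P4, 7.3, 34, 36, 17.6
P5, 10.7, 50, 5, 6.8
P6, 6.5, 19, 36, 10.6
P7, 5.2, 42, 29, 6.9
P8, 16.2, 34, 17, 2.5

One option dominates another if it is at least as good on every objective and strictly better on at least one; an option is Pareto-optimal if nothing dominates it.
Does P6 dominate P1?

P6 vs P1: volatility 6.5≤17.1, max drawdown 19≤40, fees 36≤79, expected return 10.6≥9.4 — P6 is at least as good on every objective with at least one strict improvement.

Yes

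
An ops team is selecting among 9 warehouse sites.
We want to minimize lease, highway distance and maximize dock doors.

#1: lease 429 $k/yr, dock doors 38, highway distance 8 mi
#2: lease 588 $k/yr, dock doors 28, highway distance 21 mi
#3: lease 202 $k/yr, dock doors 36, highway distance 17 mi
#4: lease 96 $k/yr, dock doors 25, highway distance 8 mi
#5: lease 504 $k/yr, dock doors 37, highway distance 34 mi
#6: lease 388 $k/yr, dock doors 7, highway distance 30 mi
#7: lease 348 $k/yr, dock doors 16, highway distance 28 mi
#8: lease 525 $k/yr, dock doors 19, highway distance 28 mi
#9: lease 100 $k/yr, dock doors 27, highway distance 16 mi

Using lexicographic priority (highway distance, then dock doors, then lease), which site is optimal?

First minimize highway distance: best is 8, kept {#1, #4}.
Then maximize dock doors: best is 38, kept {#1}.

#1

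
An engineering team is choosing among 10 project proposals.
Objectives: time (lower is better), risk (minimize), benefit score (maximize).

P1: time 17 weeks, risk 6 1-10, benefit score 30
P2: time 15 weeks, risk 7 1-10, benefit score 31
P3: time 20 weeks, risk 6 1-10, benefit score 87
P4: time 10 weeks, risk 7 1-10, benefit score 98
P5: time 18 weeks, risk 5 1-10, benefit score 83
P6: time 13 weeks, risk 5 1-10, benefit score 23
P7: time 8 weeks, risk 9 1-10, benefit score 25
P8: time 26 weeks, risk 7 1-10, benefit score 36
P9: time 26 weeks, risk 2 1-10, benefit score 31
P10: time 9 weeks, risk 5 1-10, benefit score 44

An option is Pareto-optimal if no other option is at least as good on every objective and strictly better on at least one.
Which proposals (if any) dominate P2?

P4, P10

P4: time 10≤15, risk 7≤7, benefit score 98≥31 — dominates P2.
P10: time 9≤15, risk 5≤7, benefit score 44≥31 — dominates P2.
Others (P1, P3, P5, P6, P7, P8, P9) are each worse than P2 on at least one objective.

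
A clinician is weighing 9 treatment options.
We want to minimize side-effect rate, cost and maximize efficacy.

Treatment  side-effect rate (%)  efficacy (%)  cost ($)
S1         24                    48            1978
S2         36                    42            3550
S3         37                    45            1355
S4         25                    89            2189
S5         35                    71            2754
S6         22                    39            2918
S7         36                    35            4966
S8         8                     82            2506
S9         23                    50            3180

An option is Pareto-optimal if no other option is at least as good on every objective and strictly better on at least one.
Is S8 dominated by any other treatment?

No

S1: worse on side-effect rate (24 vs 8).
S2: worse on side-effect rate (36 vs 8).
S3: worse on side-effect rate (37 vs 8).
S4: worse on side-effect rate (25 vs 8).
S5: worse on side-effect rate (35 vs 8).
S6: worse on side-effect rate (22 vs 8).
S7: worse on side-effect rate (36 vs 8).
S9: worse on side-effect rate (23 vs 8).
No option is at least as good as S8 on every objective and strictly better on one.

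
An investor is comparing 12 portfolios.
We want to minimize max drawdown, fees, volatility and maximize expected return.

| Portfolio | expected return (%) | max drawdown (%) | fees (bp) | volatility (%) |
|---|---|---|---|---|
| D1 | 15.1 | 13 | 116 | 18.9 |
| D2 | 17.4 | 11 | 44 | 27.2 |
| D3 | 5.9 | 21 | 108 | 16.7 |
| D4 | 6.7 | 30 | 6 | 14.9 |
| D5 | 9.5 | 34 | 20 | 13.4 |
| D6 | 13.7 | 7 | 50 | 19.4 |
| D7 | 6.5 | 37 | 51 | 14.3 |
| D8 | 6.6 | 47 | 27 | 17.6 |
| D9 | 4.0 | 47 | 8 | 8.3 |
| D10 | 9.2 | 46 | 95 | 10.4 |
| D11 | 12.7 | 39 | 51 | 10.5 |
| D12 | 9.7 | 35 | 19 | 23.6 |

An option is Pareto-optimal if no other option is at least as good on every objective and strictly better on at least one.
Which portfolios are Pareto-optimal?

D1, D2, D3, D4, D5, D6, D9, D10, D11, D12

D1: not dominated.
D2: not dominated (best expected return).
D3: not dominated.
D4: not dominated (best fees).
D5: not dominated.
D6: not dominated (best max drawdown).
D7: dominated by D5 (expected return 9.5≥6.5, max drawdown 34≤37, fees 20≤51, volatility 13.4≤14.3).
D8: dominated by D4 (expected return 6.7≥6.6, max drawdown 30≤47, fees 6≤27, volatility 14.9≤17.6).
D9: not dominated (best volatility).
D10: not dominated.
D11: not dominated.
D12: not dominated.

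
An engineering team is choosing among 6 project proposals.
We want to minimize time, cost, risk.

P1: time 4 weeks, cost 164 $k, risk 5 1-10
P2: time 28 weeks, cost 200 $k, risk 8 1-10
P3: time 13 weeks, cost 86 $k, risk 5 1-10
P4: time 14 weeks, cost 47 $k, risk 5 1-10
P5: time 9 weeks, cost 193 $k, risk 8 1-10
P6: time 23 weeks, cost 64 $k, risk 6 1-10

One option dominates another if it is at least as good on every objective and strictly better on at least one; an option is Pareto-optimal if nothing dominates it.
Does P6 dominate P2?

Yes

P6 vs P2: time 23≤28, cost 64≤200, risk 6≤8 — P6 is at least as good on every objective with at least one strict improvement.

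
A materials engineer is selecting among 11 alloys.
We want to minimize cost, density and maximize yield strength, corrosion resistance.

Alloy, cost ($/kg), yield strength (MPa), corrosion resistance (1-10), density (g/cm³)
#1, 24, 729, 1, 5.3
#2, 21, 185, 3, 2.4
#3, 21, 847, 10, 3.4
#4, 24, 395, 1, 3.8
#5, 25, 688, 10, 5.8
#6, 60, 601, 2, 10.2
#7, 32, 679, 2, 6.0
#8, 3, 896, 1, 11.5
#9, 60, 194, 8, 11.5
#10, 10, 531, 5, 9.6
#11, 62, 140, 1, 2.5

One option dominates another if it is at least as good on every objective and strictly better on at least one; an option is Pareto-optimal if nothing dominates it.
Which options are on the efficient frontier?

#2, #3, #8, #10

#1: dominated by #3 (cost 21≤24, yield strength 847≥729, corrosion resistance 10≥1, density 3.4≤5.3).
#2: not dominated (best density).
#3: not dominated.
#4: dominated by #3 (cost 21≤24, yield strength 847≥395, corrosion resistance 10≥1, density 3.4≤3.8).
#5: dominated by #3 (cost 21≤25, yield strength 847≥688, corrosion resistance 10≥10, density 3.4≤5.8).
#6: dominated by #3 (cost 21≤60, yield strength 847≥601, corrosion resistance 10≥2, density 3.4≤10.2).
#7: dominated by #3 (cost 21≤32, yield strength 847≥679, corrosion resistance 10≥2, density 3.4≤6.0).
#8: not dominated (best cost).
#9: dominated by #3 (cost 21≤60, yield strength 847≥194, corrosion resistance 10≥8, density 3.4≤11.5).
#10: not dominated.
#11: dominated by #2 (cost 21≤62, yield strength 185≥140, corrosion resistance 3≥1, density 2.4≤2.5).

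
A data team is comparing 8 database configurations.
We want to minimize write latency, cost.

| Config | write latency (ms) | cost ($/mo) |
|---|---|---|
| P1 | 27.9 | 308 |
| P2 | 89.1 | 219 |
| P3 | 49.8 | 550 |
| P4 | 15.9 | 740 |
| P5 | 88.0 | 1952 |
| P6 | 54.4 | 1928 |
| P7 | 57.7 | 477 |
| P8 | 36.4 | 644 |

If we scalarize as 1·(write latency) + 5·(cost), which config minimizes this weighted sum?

P1: 1·27.9 + 5·308 = 1567.9
P2: 1·89.1 + 5·219 = 1184.1
P3: 1·49.8 + 5·550 = 2799.8
P4: 1·15.9 + 5·740 = 3715.9
P5: 1·88.0 + 5·1952 = 9848.0
P6: 1·54.4 + 5·1928 = 9694.4
P7: 1·57.7 + 5·477 = 2442.7
P8: 1·36.4 + 5·644 = 3256.4
Lowest: P2 at 1184.1.

P2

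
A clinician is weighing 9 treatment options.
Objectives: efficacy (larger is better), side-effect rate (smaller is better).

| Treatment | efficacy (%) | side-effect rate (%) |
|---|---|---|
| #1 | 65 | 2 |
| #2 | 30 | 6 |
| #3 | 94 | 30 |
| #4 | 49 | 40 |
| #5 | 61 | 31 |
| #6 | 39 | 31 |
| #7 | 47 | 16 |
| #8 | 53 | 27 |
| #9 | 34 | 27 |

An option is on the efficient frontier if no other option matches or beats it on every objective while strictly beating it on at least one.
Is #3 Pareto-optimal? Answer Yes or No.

#1: worse on efficacy (65 vs 94).
#2: worse on efficacy (30 vs 94).
#4: worse on efficacy (49 vs 94).
#5: worse on efficacy (61 vs 94).
#6: worse on efficacy (39 vs 94).
#7: worse on efficacy (47 vs 94).
#8: worse on efficacy (53 vs 94).
#9: worse on efficacy (34 vs 94).
No option is at least as good as #3 on every objective and strictly better on one.

Yes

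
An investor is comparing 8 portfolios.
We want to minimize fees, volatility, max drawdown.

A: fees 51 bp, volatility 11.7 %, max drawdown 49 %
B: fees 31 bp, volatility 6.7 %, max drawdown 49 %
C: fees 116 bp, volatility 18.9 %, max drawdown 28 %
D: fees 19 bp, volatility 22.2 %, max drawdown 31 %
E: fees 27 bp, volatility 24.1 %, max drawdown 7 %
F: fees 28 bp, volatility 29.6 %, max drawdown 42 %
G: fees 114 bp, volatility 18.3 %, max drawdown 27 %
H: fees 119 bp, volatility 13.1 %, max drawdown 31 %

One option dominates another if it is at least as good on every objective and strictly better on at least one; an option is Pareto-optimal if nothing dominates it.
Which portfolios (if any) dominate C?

G

G: fees 114≤116, volatility 18.3≤18.9, max drawdown 27≤28 — dominates C.
Others (A, B, D, E, F, H) are each worse than C on at least one objective.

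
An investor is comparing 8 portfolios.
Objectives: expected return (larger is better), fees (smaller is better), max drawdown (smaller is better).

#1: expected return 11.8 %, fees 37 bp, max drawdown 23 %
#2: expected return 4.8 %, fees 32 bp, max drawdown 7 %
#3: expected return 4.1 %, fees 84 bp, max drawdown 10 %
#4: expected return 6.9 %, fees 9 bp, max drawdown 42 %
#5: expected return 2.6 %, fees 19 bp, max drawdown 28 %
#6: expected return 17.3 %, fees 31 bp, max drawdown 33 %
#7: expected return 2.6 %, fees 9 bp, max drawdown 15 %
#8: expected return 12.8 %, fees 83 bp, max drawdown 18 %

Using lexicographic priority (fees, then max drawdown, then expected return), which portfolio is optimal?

First minimize fees: best is 9, kept {#4, #7}.
Then minimize max drawdown: best is 15, kept {#7}.

#7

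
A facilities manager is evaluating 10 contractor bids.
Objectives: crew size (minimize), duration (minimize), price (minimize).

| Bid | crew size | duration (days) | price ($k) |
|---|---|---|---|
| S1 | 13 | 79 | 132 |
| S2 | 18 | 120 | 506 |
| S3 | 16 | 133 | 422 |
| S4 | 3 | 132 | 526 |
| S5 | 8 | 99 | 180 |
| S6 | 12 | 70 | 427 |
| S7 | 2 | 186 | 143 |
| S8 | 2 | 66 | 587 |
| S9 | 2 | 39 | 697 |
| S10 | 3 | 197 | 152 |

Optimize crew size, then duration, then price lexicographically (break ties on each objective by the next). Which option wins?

First minimize crew size: best is 2, kept {S7, S8, S9}.
Then minimize duration: best is 39, kept {S9}.

S9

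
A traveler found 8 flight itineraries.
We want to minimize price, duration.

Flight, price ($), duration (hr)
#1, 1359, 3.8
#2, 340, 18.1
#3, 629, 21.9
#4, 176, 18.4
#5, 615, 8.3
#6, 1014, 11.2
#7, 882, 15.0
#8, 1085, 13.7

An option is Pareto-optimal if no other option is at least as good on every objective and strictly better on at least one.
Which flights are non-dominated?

#1, #2, #4, #5

#1: not dominated (best duration).
#2: not dominated.
#3: dominated by #2 (price 340≤629, duration 18.1≤21.9).
#4: not dominated (best price).
#5: not dominated.
#6: dominated by #5 (price 615≤1014, duration 8.3≤11.2).
#7: dominated by #5 (price 615≤882, duration 8.3≤15.0).
#8: dominated by #5 (price 615≤1085, duration 8.3≤13.7).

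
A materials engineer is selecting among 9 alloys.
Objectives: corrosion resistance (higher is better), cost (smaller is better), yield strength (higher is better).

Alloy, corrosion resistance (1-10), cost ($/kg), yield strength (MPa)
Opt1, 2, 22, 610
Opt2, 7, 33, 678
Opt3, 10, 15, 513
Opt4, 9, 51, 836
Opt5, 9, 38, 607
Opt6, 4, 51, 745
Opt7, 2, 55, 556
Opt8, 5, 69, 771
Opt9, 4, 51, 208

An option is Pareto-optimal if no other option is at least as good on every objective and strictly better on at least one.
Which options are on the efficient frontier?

Opt1: not dominated.
Opt2: not dominated.
Opt3: not dominated (best corrosion resistance).
Opt4: not dominated (best yield strength).
Opt5: not dominated.
Opt6: dominated by Opt4 (corrosion resistance 9≥4, cost 51≤51, yield strength 836≥745).
Opt7: dominated by Opt1 (corrosion resistance 2≥2, cost 22≤55, yield strength 610≥556).
Opt8: dominated by Opt4 (corrosion resistance 9≥5, cost 51≤69, yield strength 836≥771).
Opt9: dominated by Opt2 (corrosion resistance 7≥4, cost 33≤51, yield strength 678≥208).

Opt1, Opt2, Opt3, Opt4, Opt5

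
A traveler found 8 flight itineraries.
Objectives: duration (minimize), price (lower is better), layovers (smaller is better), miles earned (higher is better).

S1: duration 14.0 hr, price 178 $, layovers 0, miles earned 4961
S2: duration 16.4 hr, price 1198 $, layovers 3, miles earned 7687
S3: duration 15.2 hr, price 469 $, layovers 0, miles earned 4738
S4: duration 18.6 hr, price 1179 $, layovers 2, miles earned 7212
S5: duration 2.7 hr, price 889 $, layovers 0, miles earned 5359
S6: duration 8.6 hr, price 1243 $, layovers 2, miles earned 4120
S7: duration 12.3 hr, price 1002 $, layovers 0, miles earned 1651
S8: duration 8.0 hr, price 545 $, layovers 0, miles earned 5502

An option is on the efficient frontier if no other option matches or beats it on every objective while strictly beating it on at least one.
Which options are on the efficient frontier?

S1, S2, S4, S5, S8

S1: not dominated (best price).
S2: not dominated (best miles earned).
S3: dominated by S1 (duration 14.0≤15.2, price 178≤469, layovers 0≤0, miles earned 4961≥4738).
S4: not dominated.
S5: not dominated (best duration).
S6: dominated by S5 (duration 2.7≤8.6, price 889≤1243, layovers 0≤2, miles earned 5359≥4120).
S7: dominated by S5 (duration 2.7≤12.3, price 889≤1002, layovers 0≤0, miles earned 5359≥1651).
S8: not dominated.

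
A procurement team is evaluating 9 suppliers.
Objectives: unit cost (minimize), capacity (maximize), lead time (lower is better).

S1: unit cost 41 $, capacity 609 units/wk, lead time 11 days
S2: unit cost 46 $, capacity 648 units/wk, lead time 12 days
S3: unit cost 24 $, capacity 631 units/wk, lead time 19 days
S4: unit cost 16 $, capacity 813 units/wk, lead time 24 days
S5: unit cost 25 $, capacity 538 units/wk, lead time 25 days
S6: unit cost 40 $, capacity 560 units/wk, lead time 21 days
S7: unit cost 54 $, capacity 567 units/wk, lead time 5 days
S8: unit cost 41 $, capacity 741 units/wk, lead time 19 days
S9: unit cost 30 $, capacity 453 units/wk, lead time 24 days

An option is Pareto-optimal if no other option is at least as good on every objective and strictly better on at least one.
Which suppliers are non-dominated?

S1: not dominated.
S2: not dominated.
S3: not dominated.
S4: not dominated (best unit cost).
S5: dominated by S3 (unit cost 24≤25, capacity 631≥538, lead time 19≤25).
S6: dominated by S3 (unit cost 24≤40, capacity 631≥560, lead time 19≤21).
S7: not dominated (best lead time).
S8: not dominated.
S9: dominated by S3 (unit cost 24≤30, capacity 631≥453, lead time 19≤24).

S1, S2, S3, S4, S7, S8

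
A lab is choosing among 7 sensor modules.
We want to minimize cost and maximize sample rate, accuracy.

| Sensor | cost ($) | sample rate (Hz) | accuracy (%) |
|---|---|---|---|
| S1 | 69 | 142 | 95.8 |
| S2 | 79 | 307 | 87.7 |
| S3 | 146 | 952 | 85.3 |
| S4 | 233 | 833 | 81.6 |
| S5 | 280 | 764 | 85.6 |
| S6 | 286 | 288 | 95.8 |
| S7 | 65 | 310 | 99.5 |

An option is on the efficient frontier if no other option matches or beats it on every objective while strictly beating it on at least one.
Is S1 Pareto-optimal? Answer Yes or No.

No

S7 vs S1: cost 65≤69, sample rate 310≥142, accuracy 99.5≥95.8 — S7 is at least as good on every objective and strictly better on at least one, so S7 dominates S1.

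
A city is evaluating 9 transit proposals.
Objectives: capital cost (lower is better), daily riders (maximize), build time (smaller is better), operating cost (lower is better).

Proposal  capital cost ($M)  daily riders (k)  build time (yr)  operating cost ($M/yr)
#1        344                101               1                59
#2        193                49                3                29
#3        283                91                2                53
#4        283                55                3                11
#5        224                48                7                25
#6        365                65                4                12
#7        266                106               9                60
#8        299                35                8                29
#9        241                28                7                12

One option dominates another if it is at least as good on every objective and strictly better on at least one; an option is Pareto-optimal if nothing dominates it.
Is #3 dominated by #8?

No

#8 vs #3: #8 is worse on capital cost (299 vs 283), so it does not dominate #3.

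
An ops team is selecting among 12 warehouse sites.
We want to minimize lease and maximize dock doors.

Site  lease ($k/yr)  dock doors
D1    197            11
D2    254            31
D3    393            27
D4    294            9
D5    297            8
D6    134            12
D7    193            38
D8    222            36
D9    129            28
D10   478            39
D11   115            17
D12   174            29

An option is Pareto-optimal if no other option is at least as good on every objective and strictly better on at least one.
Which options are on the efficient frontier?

D7, D9, D10, D11, D12

D1: dominated by D6 (lease 134≤197, dock doors 12≥11).
D2: dominated by D7 (lease 193≤254, dock doors 38≥31).
D3: dominated by D2 (lease 254≤393, dock doors 31≥27).
D4: dominated by D1 (lease 197≤294, dock doors 11≥9).
D5: dominated by D1 (lease 197≤297, dock doors 11≥8).
D6: dominated by D9 (lease 129≤134, dock doors 28≥12).
D7: not dominated.
D8: dominated by D7 (lease 193≤222, dock doors 38≥36).
D9: not dominated.
D10: not dominated (best dock doors).
D11: not dominated (best lease).
D12: not dominated.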